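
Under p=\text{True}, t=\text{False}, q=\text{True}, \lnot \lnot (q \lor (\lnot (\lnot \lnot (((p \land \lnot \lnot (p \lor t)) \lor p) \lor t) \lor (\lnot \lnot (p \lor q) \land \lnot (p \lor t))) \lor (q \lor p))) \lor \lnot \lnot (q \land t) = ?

\text{True}

Substituting p=\text{True}, t=\text{False}, q=\text{True}:
p \lor t = \text{True} \lor \text{False} = \text{True}
\lnot (p \lor t) = \lnot \text{True} = \text{False}
\lnot \lnot (p \lor t) = \lnot \text{False} = \text{True}
p \land \lnot \lnot (p \lor t) = \text{True} \land \text{True} = \text{True}
(p \land \lnot \lnot (p \lor t)) \lor p = \text{True} \lor \text{True} = \text{True}
((p \land \lnot \lnot (p \lor t)) \lor p) \lor t = \text{True} \lor \text{False} = \text{True}
\lnot (((p \land \lnot \lnot (p \lor t)) \lor p) \lor t) = \lnot \text{True} = \text{False}
\lnot \lnot (((p \land \lnot \lnot (p \lor t)) \lor p) \lor t) = \lnot \text{False} = \text{True}
p \lor q = \text{True} \lor \text{True} = \text{True}
\lnot (p \lor q) = \lnot \text{True} = \text{False}
\lnot \lnot (p \lor q) = \lnot \text{False} = \text{True}
p \lor t = \text{True} \lor \text{False} = \text{True}
\lnot (p \lor t) = \lnot \text{True} = \text{False}
\lnot \lnot (p \lor q) \land \lnot (p \lor t) = \text{True} \land \text{False} = \text{False}
\lnot \lnot (((p \land \lnot \lnot (p \lor t)) \lor p) \lor t) \lor (\lnot \lnot (p \lor q) \land \lnot (p \lor t)) = \text{True} \lor \text{False} = \text{True}
\lnot (\lnot \lnot (((p \land \lnot \lnot (p \lor t)) \lor p) \lor t) \lor (\lnot \lnot (p \lor q) \land \lnot (p \lor t))) = \lnot \text{True} = \text{False}
q \lor p = \text{True} \lor \text{True} = \text{True}
\lnot (\lnot \lnot (((p \land \lnot \lnot (p \lor t)) \lor p) \lor t) \lor (\lnot \lnot (p \lor q) \land \lnot (p \lor t))) \lor (q \lor p) = \text{False} \lor \text{True} = \text{True}
q \lor (\lnot (\lnot \lnot (((p \land \lnot \lnot (p \lor t)) \lor p) \lor t) \lor (\lnot \lnot (p \lor q) \land \lnot (p \lor t))) \lor (q \lor p)) = \text{True} \lor \text{True} = \text{True}
\lnot (q \lor (\lnot (\lnot \lnot (((p \land \lnot \lnot (p \lor t)) \lor p) \lor t) \lor (\lnot \lnot (p \lor q) \land \lnot (p \lor t))) \lor (q \lor p))) = \lnot \text{True} = \text{False}
\lnot \lnot (q \lor (\lnot (\lnot \lnot (((p \land \lnot \lnot (p \lor t)) \lor p) \lor t) \lor (\lnot \lnot (p \lor q) \land \lnot (p \lor t))) \lor (q \lor p))) = \lnot \text{False} = \text{True}
q \land t = \text{True} \land \text{False} = \text{False}
\lnot (q \land t) = \lnot \text{False} = \text{True}
\lnot \lnot (q \land t) = \lnot \text{True} = \text{False}
\lnot \lnot (q \lor (\lnot (\lnot \lnot (((p \land \lnot \lnot (p \lor t)) \lor p) \lor t) \lor (\lnot \lnot (p \lor q) \land \lnot (p \lor t))) \lor (q \lor p))) \lor \lnot \lnot (q \land t) = \text{True} \lor \text{False} = \text{True}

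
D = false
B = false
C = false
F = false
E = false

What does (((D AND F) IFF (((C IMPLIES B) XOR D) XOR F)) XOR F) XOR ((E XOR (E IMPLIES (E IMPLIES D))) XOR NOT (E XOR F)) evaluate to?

false

D AND F = false AND false = false
C IMPLIES B = false IMPLIES false = true
(C IMPLIES B) XOR D = true XOR false = true
((C IMPLIES B) XOR D) XOR F = true XOR false = true
(D AND F) IFF (((C IMPLIES B) XOR D) XOR F) = false IFF true = false
((D AND F) IFF (((C IMPLIES B) XOR D) XOR F)) XOR F = false XOR false = false
E IMPLIES D = false IMPLIES false = true
E IMPLIES (E IMPLIES D) = false IMPLIES true = true
E XOR (E IMPLIES (E IMPLIES D)) = false XOR true = true
E XOR F = false XOR false = false
NOT (E XOR F) = NOT false = true
(E XOR (E IMPLIES (E IMPLIES D))) XOR NOT (E XOR F) = true XOR true = false
(((D AND F) IFF (((C IMPLIES B) XOR D) XOR F)) XOR F) XOR ((E XOR (E IMPLIES (E IMPLIES D))) XOR NOT (E XOR F)) = false XOR false = false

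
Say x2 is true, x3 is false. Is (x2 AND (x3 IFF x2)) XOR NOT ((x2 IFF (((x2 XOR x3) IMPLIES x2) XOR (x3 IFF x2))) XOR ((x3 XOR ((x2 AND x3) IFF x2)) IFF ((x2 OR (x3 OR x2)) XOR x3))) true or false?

x3 IFF x2 = False IFF True = False
x2 AND (x3 IFF x2) = True AND False = False
x2 XOR x3 = True XOR False = True
(x2 XOR x3) IMPLIES x2 = True IMPLIES True = True
x3 IFF x2 = False IFF True = False
((x2 XOR x3) IMPLIES x2) XOR (x3 IFF x2) = True XOR False = True
x2 IFF (((x2 XOR x3) IMPLIES x2) XOR (x3 IFF x2)) = True IFF True = True
x2 AND x3 = True AND False = False
(x2 AND x3) IFF x2 = False IFF True = False
x3 XOR ((x2 AND x3) IFF x2) = False XOR False = False
x3 OR x2 = False OR True = True
x2 OR (x3 OR x2) = True OR True = True
(x2 OR (x3 OR x2)) XOR x3 = True XOR False = True
(x3 XOR ((x2 AND x3) IFF x2)) IFF ((x2 OR (x3 OR x2)) XOR x3) = False IFF True = False
(x2 IFF (((x2 XOR x3) IMPLIES x2) XOR (x3 IFF x2))) XOR ((x3 XOR ((x2 AND x3) IFF x2)) IFF ((x2 OR (x3 OR x2)) XOR x3)) = True XOR False = True
NOT ((x2 IFF (((x2 XOR x3) IMPLIES x2) XOR (x3 IFF x2))) XOR ((x3 XOR ((x2 AND x3) IFF x2)) IFF ((x2 OR (x3 OR x2)) XOR x3))) = NOT True = False
(x2 AND (x3 IFF x2)) XOR NOT ((x2 IFF (((x2 XOR x3) IMPLIES x2) XOR (x3 IFF x2))) XOR ((x3 XOR ((x2 AND x3) IFF x2)) IFF ((x2 OR (x3 OR x2)) XOR x3))) = False XOR False = False

False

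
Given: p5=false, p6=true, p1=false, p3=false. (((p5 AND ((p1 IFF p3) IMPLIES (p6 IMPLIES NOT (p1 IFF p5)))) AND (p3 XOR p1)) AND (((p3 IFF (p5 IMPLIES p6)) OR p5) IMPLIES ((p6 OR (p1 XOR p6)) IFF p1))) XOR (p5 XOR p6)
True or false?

Substituting p5=false, p6=true, p1=false, p3=false:
p1 IFF p3 = false IFF false = true
p1 IFF p5 = false IFF false = true
NOT (p1 IFF p5) = NOT true = false
p6 IMPLIES NOT (p1 IFF p5) = true IMPLIES false = false
(p1 IFF p3) IMPLIES (p6 IMPLIES NOT (p1 IFF p5)) = true IMPLIES false = false
p5 AND ((p1 IFF p3) IMPLIES (p6 IMPLIES NOT (p1 IFF p5))) = false AND false = false
p3 XOR p1 = false XOR false = false
(p5 AND ((p1 IFF p3) IMPLIES (p6 IMPLIES NOT (p1 IFF p5)))) AND (p3 XOR p1) = false AND false = false
p5 IMPLIES p6 = false IMPLIES true = true
p3 IFF (p5 IMPLIES p6) = false IFF true = false
(p3 IFF (p5 IMPLIES p6)) OR p5 = false OR false = false
p1 XOR p6 = false XOR true = true
p6 OR (p1 XOR p6) = true OR true = true
(p6 OR (p1 XOR p6)) IFF p1 = true IFF false = false
((p3 IFF (p5 IMPLIES p6)) OR p5) IMPLIES ((p6 OR (p1 XOR p6)) IFF p1) = false IMPLIES false = true
((p5 AND ((p1 IFF p3) IMPLIES (p6 IMPLIES NOT (p1 IFF p5)))) AND (p3 XOR p1)) AND (((p3 IFF (p5 IMPLIES p6)) OR p5) IMPLIES ((p6 OR (p1 XOR p6)) IFF p1)) = false AND true = false
p5 XOR p6 = false XOR true = true
(((p5 AND ((p1 IFF p3) IMPLIES (p6 IMPLIES NOT (p1 IFF p5)))) AND (p3 XOR p1)) AND (((p3 IFF (p5 IMPLIES p6)) OR p5) IMPLIES ((p6 OR (p1 XOR p6)) IFF p1))) XOR (p5 XOR p6) = false XOR true = true

true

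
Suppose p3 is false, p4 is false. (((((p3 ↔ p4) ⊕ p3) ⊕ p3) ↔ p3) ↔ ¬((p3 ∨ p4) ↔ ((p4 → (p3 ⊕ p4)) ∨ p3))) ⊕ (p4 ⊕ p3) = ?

F

p3 ↔ p4 = F ↔ F = T
(p3 ↔ p4) ⊕ p3 = T ⊕ F = T
((p3 ↔ p4) ⊕ p3) ⊕ p3 = T ⊕ F = T
(((p3 ↔ p4) ⊕ p3) ⊕ p3) ↔ p3 = T ↔ F = F
p3 ∨ p4 = F ∨ F = F
p3 ⊕ p4 = F ⊕ F = F
p4 → (p3 ⊕ p4) = F → F = T
(p4 → (p3 ⊕ p4)) ∨ p3 = T ∨ F = T
(p3 ∨ p4) ↔ ((p4 → (p3 ⊕ p4)) ∨ p3) = F ↔ T = F
¬((p3 ∨ p4) ↔ ((p4 → (p3 ⊕ p4)) ∨ p3)) = ¬F = T
((((p3 ↔ p4) ⊕ p3) ⊕ p3) ↔ p3) ↔ ¬((p3 ∨ p4) ↔ ((p4 → (p3 ⊕ p4)) ∨ p3)) = F ↔ T = F
p4 ⊕ p3 = F ⊕ F = F
(((((p3 ↔ p4) ⊕ p3) ⊕ p3) ↔ p3) ↔ ¬((p3 ∨ p4) ↔ ((p4 → (p3 ⊕ p4)) ∨ p3))) ⊕ (p4 ⊕ p3) = F ⊕ F = F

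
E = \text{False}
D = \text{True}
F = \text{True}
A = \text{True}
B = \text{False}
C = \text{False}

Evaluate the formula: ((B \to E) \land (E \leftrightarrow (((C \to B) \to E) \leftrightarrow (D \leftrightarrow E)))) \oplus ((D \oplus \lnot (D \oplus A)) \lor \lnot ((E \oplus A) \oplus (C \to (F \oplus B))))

B \to E = \text{False} \to \text{False} = \text{True}
C \to B = \text{False} \to \text{False} = \text{True}
(C \to B) \to E = \text{True} \to \text{False} = \text{False}
D \leftrightarrow E = \text{True} \leftrightarrow \text{False} = \text{False}
((C \to B) \to E) \leftrightarrow (D \leftrightarrow E) = \text{False} \leftrightarrow \text{False} = \text{True}
E \leftrightarrow (((C \to B) \to E) \leftrightarrow (D \leftrightarrow E)) = \text{False} \leftrightarrow \text{True} = \text{False}
(B \to E) \land (E \leftrightarrow (((C \to B) \to E) \leftrightarrow (D \leftrightarrow E))) = \text{True} \land \text{False} = \text{False}
D \oplus A = \text{True} \oplus \text{True} = \text{False}
\lnot (D \oplus A) = \lnot \text{False} = \text{True}
D \oplus \lnot (D \oplus A) = \text{True} \oplus \text{True} = \text{False}
E \oplus A = \text{False} \oplus \text{True} = \text{True}
F \oplus B = \text{True} \oplus \text{False} = \text{True}
C \to (F \oplus B) = \text{False} \to \text{True} = \text{True}
(E \oplus A) \oplus (C \to (F \oplus B)) = \text{True} \oplus \text{True} = \text{False}
\lnot ((E \oplus A) \oplus (C \to (F \oplus B))) = \lnot \text{False} = \text{True}
(D \oplus \lnot (D \oplus A)) \lor \lnot ((E \oplus A) \oplus (C \to (F \oplus B))) = \text{False} \lor \text{True} = \text{True}
((B \to E) \land (E \leftrightarrow (((C \to B) \to E) \leftrightarrow (D \leftrightarrow E)))) \oplus ((D \oplus \lnot (D \oplus A)) \lor \lnot ((E \oplus A) \oplus (C \to (F \oplus B)))) = \text{False} \oplus \text{True} = \text{True}

\text{True}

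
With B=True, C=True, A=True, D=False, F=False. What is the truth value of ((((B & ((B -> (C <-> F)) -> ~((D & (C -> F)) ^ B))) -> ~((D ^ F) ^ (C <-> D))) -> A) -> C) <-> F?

C <-> F = True <-> False = False
B -> (C <-> F) = True -> False = False
C -> F = True -> False = False
D & (C -> F) = False & False = False
(D & (C -> F)) ^ B = False ^ True = True
~((D & (C -> F)) ^ B) = ~True = False
(B -> (C <-> F)) -> ~((D & (C -> F)) ^ B) = False -> False = True
B & ((B -> (C <-> F)) -> ~((D & (C -> F)) ^ B)) = True & True = True
D ^ F = False ^ False = False
C <-> D = True <-> False = False
(D ^ F) ^ (C <-> D) = False ^ False = False
~((D ^ F) ^ (C <-> D)) = ~False = True
(B & ((B -> (C <-> F)) -> ~((D & (C -> F)) ^ B))) -> ~((D ^ F) ^ (C <-> D)) = True -> True = True
((B & ((B -> (C <-> F)) -> ~((D & (C -> F)) ^ B))) -> ~((D ^ F) ^ (C <-> D))) -> A = True -> True = True
(((B & ((B -> (C <-> F)) -> ~((D & (C -> F)) ^ B))) -> ~((D ^ F) ^ (C <-> D))) -> A) -> C = True -> True = True
((((B & ((B -> (C <-> F)) -> ~((D & (C -> F)) ^ B))) -> ~((D ^ F) ^ (C <-> D))) -> A) -> C) <-> F = True <-> False = False

False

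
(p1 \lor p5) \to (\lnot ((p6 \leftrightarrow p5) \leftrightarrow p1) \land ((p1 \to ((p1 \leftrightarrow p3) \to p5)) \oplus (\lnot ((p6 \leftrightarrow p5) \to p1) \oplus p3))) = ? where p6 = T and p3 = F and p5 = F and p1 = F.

Substituting p6=T, p3=F, p5=F, p1=F:
p1 \lor p5 = F \lor F = F
p6 \leftrightarrow p5 = T \leftrightarrow F = F
(p6 \leftrightarrow p5) \leftrightarrow p1 = F \leftrightarrow F = T
\lnot ((p6 \leftrightarrow p5) \leftrightarrow p1) = \lnot T = F
p1 \leftrightarrow p3 = F \leftrightarrow F = T
(p1 \leftrightarrow p3) \to p5 = T \to F = F
p1 \to ((p1 \leftrightarrow p3) \to p5) = F \to F = T
p6 \leftrightarrow p5 = T \leftrightarrow F = F
(p6 \leftrightarrow p5) \to p1 = F \to F = T
\lnot ((p6 \leftrightarrow p5) \to p1) = \lnot T = F
\lnot ((p6 \leftrightarrow p5) \to p1) \oplus p3 = F \oplus F = F
(p1 \to ((p1 \leftrightarrow p3) \to p5)) \oplus (\lnot ((p6 \leftrightarrow p5) \to p1) \oplus p3) = T \oplus F = T
\lnot ((p6 \leftrightarrow p5) \leftrightarrow p1) \land ((p1 \to ((p1 \leftrightarrow p3) \to p5)) \oplus (\lnot ((p6 \leftrightarrow p5) \to p1) \oplus p3)) = F \land T = F
(p1 \lor p5) \to (\lnot ((p6 \leftrightarrow p5) \leftrightarrow p1) \land ((p1 \to ((p1 \leftrightarrow p3) \to p5)) \oplus (\lnot ((p6 \leftrightarrow p5) \to p1) \oplus p3))) = F \to F = T

T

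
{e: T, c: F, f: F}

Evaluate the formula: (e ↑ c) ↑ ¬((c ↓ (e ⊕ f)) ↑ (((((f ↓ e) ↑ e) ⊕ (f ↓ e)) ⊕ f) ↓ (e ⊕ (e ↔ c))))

T

Substituting e=T, c=F, f=F:
e ↑ c = T ↑ F = T
e ⊕ f = T ⊕ F = T
c ↓ (e ⊕ f) = F ↓ T = F
f ↓ e = F ↓ T = F
(f ↓ e) ↑ e = F ↑ T = T
f ↓ e = F ↓ T = F
((f ↓ e) ↑ e) ⊕ (f ↓ e) = T ⊕ F = T
(((f ↓ e) ↑ e) ⊕ (f ↓ e)) ⊕ f = T ⊕ F = T
e ↔ c = T ↔ F = F
e ⊕ (e ↔ c) = T ⊕ F = T
((((f ↓ e) ↑ e) ⊕ (f ↓ e)) ⊕ f) ↓ (e ⊕ (e ↔ c)) = T ↓ T = F
(c ↓ (e ⊕ f)) ↑ (((((f ↓ e) ↑ e) ⊕ (f ↓ e)) ⊕ f) ↓ (e ⊕ (e ↔ c))) = F ↑ F = T
¬((c ↓ (e ⊕ f)) ↑ (((((f ↓ e) ↑ e) ⊕ (f ↓ e)) ⊕ f) ↓ (e ⊕ (e ↔ c)))) = ¬T = F
(e ↑ c) ↑ ¬((c ↓ (e ⊕ f)) ↑ (((((f ↓ e) ↑ e) ⊕ (f ↓ e)) ⊕ f) ↓ (e ⊕ (e ↔ c)))) = T ↑ F = T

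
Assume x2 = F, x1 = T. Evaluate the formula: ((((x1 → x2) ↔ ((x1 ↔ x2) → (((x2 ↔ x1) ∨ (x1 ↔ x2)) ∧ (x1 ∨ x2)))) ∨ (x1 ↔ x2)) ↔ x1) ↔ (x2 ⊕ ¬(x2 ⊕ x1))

x1 → x2 = T → F = F
x1 ↔ x2 = T ↔ F = F
x2 ↔ x1 = F ↔ T = F
x1 ↔ x2 = T ↔ F = F
(x2 ↔ x1) ∨ (x1 ↔ x2) = F ∨ F = F
x1 ∨ x2 = T ∨ F = T
((x2 ↔ x1) ∨ (x1 ↔ x2)) ∧ (x1 ∨ x2) = F ∧ T = F
(x1 ↔ x2) → (((x2 ↔ x1) ∨ (x1 ↔ x2)) ∧ (x1 ∨ x2)) = F → F = T
(x1 → x2) ↔ ((x1 ↔ x2) → (((x2 ↔ x1) ∨ (x1 ↔ x2)) ∧ (x1 ∨ x2))) = F ↔ T = F
x1 ↔ x2 = T ↔ F = F
((x1 → x2) ↔ ((x1 ↔ x2) → (((x2 ↔ x1) ∨ (x1 ↔ x2)) ∧ (x1 ∨ x2)))) ∨ (x1 ↔ x2) = F ∨ F = F
(((x1 → x2) ↔ ((x1 ↔ x2) → (((x2 ↔ x1) ∨ (x1 ↔ x2)) ∧ (x1 ∨ x2)))) ∨ (x1 ↔ x2)) ↔ x1 = F ↔ T = F
x2 ⊕ x1 = F ⊕ T = T
¬(x2 ⊕ x1) = ¬T = F
x2 ⊕ ¬(x2 ⊕ x1) = F ⊕ F = F
((((x1 → x2) ↔ ((x1 ↔ x2) → (((x2 ↔ x1) ∨ (x1 ↔ x2)) ∧ (x1 ∨ x2)))) ∨ (x1 ↔ x2)) ↔ x1) ↔ (x2 ⊕ ¬(x2 ⊕ x1)) = F ↔ F = T

T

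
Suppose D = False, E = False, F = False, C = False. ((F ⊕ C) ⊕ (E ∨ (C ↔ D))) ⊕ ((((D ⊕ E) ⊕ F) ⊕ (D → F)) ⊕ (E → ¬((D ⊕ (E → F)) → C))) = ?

F ⊕ C = False ⊕ False = False
C ↔ D = False ↔ False = True
E ∨ (C ↔ D) = False ∨ True = True
(F ⊕ C) ⊕ (E ∨ (C ↔ D)) = False ⊕ True = True
D ⊕ E = False ⊕ False = False
(D ⊕ E) ⊕ F = False ⊕ False = False
D → F = False → False = True
((D ⊕ E) ⊕ F) ⊕ (D → F) = False ⊕ True = True
E → F = False → False = True
D ⊕ (E → F) = False ⊕ True = True
(D ⊕ (E → F)) → C = True → False = False
¬((D ⊕ (E → F)) → C) = ¬False = True
E → ¬((D ⊕ (E → F)) → C) = False → True = True
(((D ⊕ E) ⊕ F) ⊕ (D → F)) ⊕ (E → ¬((D ⊕ (E → F)) → C)) = True ⊕ True = False
((F ⊕ C) ⊕ (E ∨ (C ↔ D))) ⊕ ((((D ⊕ E) ⊕ F) ⊕ (D → F)) ⊕ (E → ¬((D ⊕ (E → F)) → C))) = True ⊕ False = True

True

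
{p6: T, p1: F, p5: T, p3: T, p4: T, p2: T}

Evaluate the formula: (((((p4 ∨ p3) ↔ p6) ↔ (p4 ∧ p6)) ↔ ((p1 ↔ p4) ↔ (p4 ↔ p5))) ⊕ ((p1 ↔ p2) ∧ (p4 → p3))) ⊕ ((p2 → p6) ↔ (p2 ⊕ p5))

F

p4 ∨ p3 = T ∨ T = T
(p4 ∨ p3) ↔ p6 = T ↔ T = T
p4 ∧ p6 = T ∧ T = T
((p4 ∨ p3) ↔ p6) ↔ (p4 ∧ p6) = T ↔ T = T
p1 ↔ p4 = F ↔ T = F
p4 ↔ p5 = T ↔ T = T
(p1 ↔ p4) ↔ (p4 ↔ p5) = F ↔ T = F
(((p4 ∨ p3) ↔ p6) ↔ (p4 ∧ p6)) ↔ ((p1 ↔ p4) ↔ (p4 ↔ p5)) = T ↔ F = F
p1 ↔ p2 = F ↔ T = F
p4 → p3 = T → T = T
(p1 ↔ p2) ∧ (p4 → p3) = F ∧ T = F
((((p4 ∨ p3) ↔ p6) ↔ (p4 ∧ p6)) ↔ ((p1 ↔ p4) ↔ (p4 ↔ p5))) ⊕ ((p1 ↔ p2) ∧ (p4 → p3)) = F ⊕ F = F
p2 → p6 = T → T = T
p2 ⊕ p5 = T ⊕ T = F
(p2 → p6) ↔ (p2 ⊕ p5) = T ↔ F = F
(((((p4 ∨ p3) ↔ p6) ↔ (p4 ∧ p6)) ↔ ((p1 ↔ p4) ↔ (p4 ↔ p5))) ⊕ ((p1 ↔ p2) ∧ (p4 → p3))) ⊕ ((p2 → p6) ↔ (p2 ⊕ p5)) = F ⊕ F = F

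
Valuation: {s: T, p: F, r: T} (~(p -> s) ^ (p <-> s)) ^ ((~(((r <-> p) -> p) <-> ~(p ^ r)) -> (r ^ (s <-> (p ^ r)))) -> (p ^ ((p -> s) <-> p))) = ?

T

Substituting s=T, p=F, r=T:
p -> s = F -> T = T
~(p -> s) = ~T = F
p <-> s = F <-> T = F
~(p -> s) ^ (p <-> s) = F ^ F = F
r <-> p = T <-> F = F
(r <-> p) -> p = F -> F = T
p ^ r = F ^ T = T
~(p ^ r) = ~T = F
((r <-> p) -> p) <-> ~(p ^ r) = T <-> F = F
~(((r <-> p) -> p) <-> ~(p ^ r)) = ~F = T
p ^ r = F ^ T = T
s <-> (p ^ r) = T <-> T = T
r ^ (s <-> (p ^ r)) = T ^ T = F
~(((r <-> p) -> p) <-> ~(p ^ r)) -> (r ^ (s <-> (p ^ r))) = T -> F = F
p -> s = F -> T = T
(p -> s) <-> p = T <-> F = F
p ^ ((p -> s) <-> p) = F ^ F = F
(~(((r <-> p) -> p) <-> ~(p ^ r)) -> (r ^ (s <-> (p ^ r)))) -> (p ^ ((p -> s) <-> p)) = F -> F = T
(~(p -> s) ^ (p <-> s)) ^ ((~(((r <-> p) -> p) <-> ~(p ^ r)) -> (r ^ (s <-> (p ^ r)))) -> (p ^ ((p -> s) <-> p))) = F ^ T = T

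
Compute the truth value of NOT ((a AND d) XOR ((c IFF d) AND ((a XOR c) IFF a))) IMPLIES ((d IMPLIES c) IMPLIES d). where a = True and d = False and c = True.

False

a AND d = True AND False = False
c IFF d = True IFF False = False
a XOR c = True XOR True = False
(a XOR c) IFF a = False IFF True = False
(c IFF d) AND ((a XOR c) IFF a) = False AND False = False
(a AND d) XOR ((c IFF d) AND ((a XOR c) IFF a)) = False XOR False = False
NOT ((a AND d) XOR ((c IFF d) AND ((a XOR c) IFF a))) = NOT False = True
d IMPLIES c = False IMPLIES True = True
(d IMPLIES c) IMPLIES d = True IMPLIES False = False
NOT ((a AND d) XOR ((c IFF d) AND ((a XOR c) IFF a))) IMPLIES ((d IMPLIES c) IMPLIES d) = True IMPLIES False = False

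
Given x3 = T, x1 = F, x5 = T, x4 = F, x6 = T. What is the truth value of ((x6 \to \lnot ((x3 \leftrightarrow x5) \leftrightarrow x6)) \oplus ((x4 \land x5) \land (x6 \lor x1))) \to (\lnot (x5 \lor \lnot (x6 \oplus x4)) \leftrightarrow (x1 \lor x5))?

Substituting x3=T, x1=F, x5=T, x4=F, x6=T:
x3 \leftrightarrow x5 = T \leftrightarrow T = T
(x3 \leftrightarrow x5) \leftrightarrow x6 = T \leftrightarrow T = T
\lnot ((x3 \leftrightarrow x5) \leftrightarrow x6) = \lnot T = F
x6 \to \lnot ((x3 \leftrightarrow x5) \leftrightarrow x6) = T \to F = F
x4 \land x5 = F \land T = F
x6 \lor x1 = T \lor F = T
(x4 \land x5) \land (x6 \lor x1) = F \land T = F
(x6 \to \lnot ((x3 \leftrightarrow x5) \leftrightarrow x6)) \oplus ((x4 \land x5) \land (x6 \lor x1)) = F \oplus F = F
x6 \oplus x4 = T \oplus F = T
\lnot (x6 \oplus x4) = \lnot T = F
x5 \lor \lnot (x6 \oplus x4) = T \lor F = T
\lnot (x5 \lor \lnot (x6 \oplus x4)) = \lnot T = F
x1 \lor x5 = F \lor T = T
\lnot (x5 \lor \lnot (x6 \oplus x4)) \leftrightarrow (x1 \lor x5) = F \leftrightarrow T = F
((x6 \to \lnot ((x3 \leftrightarrow x5) \leftrightarrow x6)) \oplus ((x4 \land x5) \land (x6 \lor x1))) \to (\lnot (x5 \lor \lnot (x6 \oplus x4)) \leftrightarrow (x1 \lor x5)) = F \to F = T

T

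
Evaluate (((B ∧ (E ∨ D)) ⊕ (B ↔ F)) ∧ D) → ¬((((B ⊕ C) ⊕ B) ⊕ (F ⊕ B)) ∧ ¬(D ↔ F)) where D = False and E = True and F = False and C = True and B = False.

True

E ∨ D = True ∨ False = True
B ∧ (E ∨ D) = False ∧ True = False
B ↔ F = False ↔ False = True
(B ∧ (E ∨ D)) ⊕ (B ↔ F) = False ⊕ True = True
((B ∧ (E ∨ D)) ⊕ (B ↔ F)) ∧ D = True ∧ False = False
B ⊕ C = False ⊕ True = True
(B ⊕ C) ⊕ B = True ⊕ False = True
F ⊕ B = False ⊕ False = False
((B ⊕ C) ⊕ B) ⊕ (F ⊕ B) = True ⊕ False = True
D ↔ F = False ↔ False = True
¬(D ↔ F) = ¬True = False
(((B ⊕ C) ⊕ B) ⊕ (F ⊕ B)) ∧ ¬(D ↔ F) = True ∧ False = False
¬((((B ⊕ C) ⊕ B) ⊕ (F ⊕ B)) ∧ ¬(D ↔ F)) = ¬False = True
(((B ∧ (E ∨ D)) ⊕ (B ↔ F)) ∧ D) → ¬((((B ⊕ C) ⊕ B) ⊕ (F ⊕ B)) ∧ ¬(D ↔ F)) = False → True = True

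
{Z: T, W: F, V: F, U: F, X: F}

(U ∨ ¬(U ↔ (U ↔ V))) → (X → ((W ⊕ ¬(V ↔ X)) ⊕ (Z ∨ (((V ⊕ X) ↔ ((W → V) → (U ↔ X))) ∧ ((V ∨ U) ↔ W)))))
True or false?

U ↔ V = F ↔ F = T
U ↔ (U ↔ V) = F ↔ T = F
¬(U ↔ (U ↔ V)) = ¬F = T
U ∨ ¬(U ↔ (U ↔ V)) = F ∨ T = T
V ↔ X = F ↔ F = T
¬(V ↔ X) = ¬T = F
W ⊕ ¬(V ↔ X) = F ⊕ F = F
V ⊕ X = F ⊕ F = F
W → V = F → F = T
U ↔ X = F ↔ F = T
(W → V) → (U ↔ X) = T → T = T
(V ⊕ X) ↔ ((W → V) → (U ↔ X)) = F ↔ T = F
V ∨ U = F ∨ F = F
(V ∨ U) ↔ W = F ↔ F = T
((V ⊕ X) ↔ ((W → V) → (U ↔ X))) ∧ ((V ∨ U) ↔ W) = F ∧ T = F
Z ∨ (((V ⊕ X) ↔ ((W → V) → (U ↔ X))) ∧ ((V ∨ U) ↔ W)) = T ∨ F = T
(W ⊕ ¬(V ↔ X)) ⊕ (Z ∨ (((V ⊕ X) ↔ ((W → V) → (U ↔ X))) ∧ ((V ∨ U) ↔ W))) = F ⊕ T = T
X → ((W ⊕ ¬(V ↔ X)) ⊕ (Z ∨ (((V ⊕ X) ↔ ((W → V) → (U ↔ X))) ∧ ((V ∨ U) ↔ W)))) = F → T = T
(U ∨ ¬(U ↔ (U ↔ V))) → (X → ((W ⊕ ¬(V ↔ X)) ⊕ (Z ∨ (((V ⊕ X) ↔ ((W → V) → (U ↔ X))) ∧ ((V ∨ U) ↔ W))))) = T → T = T

T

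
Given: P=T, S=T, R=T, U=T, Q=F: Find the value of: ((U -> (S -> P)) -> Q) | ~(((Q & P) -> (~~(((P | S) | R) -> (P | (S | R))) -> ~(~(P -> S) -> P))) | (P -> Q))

S -> P = T -> T = T
U -> (S -> P) = T -> T = T
(U -> (S -> P)) -> Q = T -> F = F
Q & P = F & T = F
P | S = T | T = T
(P | S) | R = T | T = T
S | R = T | T = T
P | (S | R) = T | T = T
((P | S) | R) -> (P | (S | R)) = T -> T = T
~(((P | S) | R) -> (P | (S | R))) = ~T = F
~~(((P | S) | R) -> (P | (S | R))) = ~F = T
P -> S = T -> T = T
~(P -> S) = ~T = F
~(P -> S) -> P = F -> T = T
~(~(P -> S) -> P) = ~T = F
~~(((P | S) | R) -> (P | (S | R))) -> ~(~(P -> S) -> P) = T -> F = F
(Q & P) -> (~~(((P | S) | R) -> (P | (S | R))) -> ~(~(P -> S) -> P)) = F -> F = T
P -> Q = T -> F = F
((Q & P) -> (~~(((P | S) | R) -> (P | (S | R))) -> ~(~(P -> S) -> P))) | (P -> Q) = T | F = T
~(((Q & P) -> (~~(((P | S) | R) -> (P | (S | R))) -> ~(~(P -> S) -> P))) | (P -> Q)) = ~T = F
((U -> (S -> P)) -> Q) | ~(((Q & P) -> (~~(((P | S) | R) -> (P | (S | R))) -> ~(~(P -> S) -> P))) | (P -> Q)) = F | F = F

F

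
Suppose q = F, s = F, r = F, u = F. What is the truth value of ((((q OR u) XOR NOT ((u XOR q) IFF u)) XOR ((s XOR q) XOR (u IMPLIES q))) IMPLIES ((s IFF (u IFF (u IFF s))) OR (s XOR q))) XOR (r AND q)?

T

q OR u = F OR F = F
u XOR q = F XOR F = F
(u XOR q) IFF u = F IFF F = T
NOT ((u XOR q) IFF u) = NOT T = F
(q OR u) XOR NOT ((u XOR q) IFF u) = F XOR F = F
s XOR q = F XOR F = F
u IMPLIES q = F IMPLIES F = T
(s XOR q) XOR (u IMPLIES q) = F XOR T = T
((q OR u) XOR NOT ((u XOR q) IFF u)) XOR ((s XOR q) XOR (u IMPLIES q)) = F XOR T = T
u IFF s = F IFF F = T
u IFF (u IFF s) = F IFF T = F
s IFF (u IFF (u IFF s)) = F IFF F = T
s XOR q = F XOR F = F
(s IFF (u IFF (u IFF s))) OR (s XOR q) = T OR F = T
(((q OR u) XOR NOT ((u XOR q) IFF u)) XOR ((s XOR q) XOR (u IMPLIES q))) IMPLIES ((s IFF (u IFF (u IFF s))) OR (s XOR q)) = T IMPLIES T = T
r AND q = F AND F = F
((((q OR u) XOR NOT ((u XOR q) IFF u)) XOR ((s XOR q) XOR (u IMPLIES q))) IMPLIES ((s IFF (u IFF (u IFF s))) OR (s XOR q))) XOR (r AND q) = T XOR F = T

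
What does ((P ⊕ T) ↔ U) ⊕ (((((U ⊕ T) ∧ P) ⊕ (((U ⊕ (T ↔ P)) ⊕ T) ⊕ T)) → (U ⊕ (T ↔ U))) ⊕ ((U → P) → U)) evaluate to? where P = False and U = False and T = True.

P ⊕ T = False ⊕ True = True
(P ⊕ T) ↔ U = True ↔ False = False
U ⊕ T = False ⊕ True = True
(U ⊕ T) ∧ P = True ∧ False = False
T ↔ P = True ↔ False = False
U ⊕ (T ↔ P) = False ⊕ False = False
(U ⊕ (T ↔ P)) ⊕ T = False ⊕ True = True
((U ⊕ (T ↔ P)) ⊕ T) ⊕ T = True ⊕ True = False
((U ⊕ T) ∧ P) ⊕ (((U ⊕ (T ↔ P)) ⊕ T) ⊕ T) = False ⊕ False = False
T ↔ U = True ↔ False = False
U ⊕ (T ↔ U) = False ⊕ False = False
(((U ⊕ T) ∧ P) ⊕ (((U ⊕ (T ↔ P)) ⊕ T) ⊕ T)) → (U ⊕ (T ↔ U)) = False → False = True
U → P = False → False = True
(U → P) → U = True → False = False
((((U ⊕ T) ∧ P) ⊕ (((U ⊕ (T ↔ P)) ⊕ T) ⊕ T)) → (U ⊕ (T ↔ U))) ⊕ ((U → P) → U) = True ⊕ False = True
((P ⊕ T) ↔ U) ⊕ (((((U ⊕ T) ∧ P) ⊕ (((U ⊕ (T ↔ P)) ⊕ T) ⊕ T)) → (U ⊕ (T ↔ U))) ⊕ ((U → P) → U)) = False ⊕ True = True

True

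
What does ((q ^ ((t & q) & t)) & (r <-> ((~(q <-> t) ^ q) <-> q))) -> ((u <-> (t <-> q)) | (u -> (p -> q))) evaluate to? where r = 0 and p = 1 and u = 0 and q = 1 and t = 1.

t & q = 1 & 1 = 1
(t & q) & t = 1 & 1 = 1
q ^ ((t & q) & t) = 1 ^ 1 = 0
q <-> t = 1 <-> 1 = 1
~(q <-> t) = ~1 = 0
~(q <-> t) ^ q = 0 ^ 1 = 1
(~(q <-> t) ^ q) <-> q = 1 <-> 1 = 1
r <-> ((~(q <-> t) ^ q) <-> q) = 0 <-> 1 = 0
(q ^ ((t & q) & t)) & (r <-> ((~(q <-> t) ^ q) <-> q)) = 0 & 0 = 0
t <-> q = 1 <-> 1 = 1
u <-> (t <-> q) = 0 <-> 1 = 0
p -> q = 1 -> 1 = 1
u -> (p -> q) = 0 -> 1 = 1
(u <-> (t <-> q)) | (u -> (p -> q)) = 0 | 1 = 1
((q ^ ((t & q) & t)) & (r <-> ((~(q <-> t) ^ q) <-> q))) -> ((u <-> (t <-> q)) | (u -> (p -> q))) = 0 -> 1 = 1

1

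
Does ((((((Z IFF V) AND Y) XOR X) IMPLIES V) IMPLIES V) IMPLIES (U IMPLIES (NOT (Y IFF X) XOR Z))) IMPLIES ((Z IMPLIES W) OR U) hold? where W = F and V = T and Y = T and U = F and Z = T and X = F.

F

Z IFF V = T IFF T = T
(Z IFF V) AND Y = T AND T = T
((Z IFF V) AND Y) XOR X = T XOR F = T
(((Z IFF V) AND Y) XOR X) IMPLIES V = T IMPLIES T = T
((((Z IFF V) AND Y) XOR X) IMPLIES V) IMPLIES V = T IMPLIES T = T
Y IFF X = T IFF F = F
NOT (Y IFF X) = NOT F = T
NOT (Y IFF X) XOR Z = T XOR T = F
U IMPLIES (NOT (Y IFF X) XOR Z) = F IMPLIES F = T
(((((Z IFF V) AND Y) XOR X) IMPLIES V) IMPLIES V) IMPLIES (U IMPLIES (NOT (Y IFF X) XOR Z)) = T IMPLIES T = T
Z IMPLIES W = T IMPLIES F = F
(Z IMPLIES W) OR U = F OR F = F
((((((Z IFF V) AND Y) XOR X) IMPLIES V) IMPLIES V) IMPLIES (U IMPLIES (NOT (Y IFF X) XOR Z))) IMPLIES ((Z IMPLIES W) OR U) = T IMPLIES F = F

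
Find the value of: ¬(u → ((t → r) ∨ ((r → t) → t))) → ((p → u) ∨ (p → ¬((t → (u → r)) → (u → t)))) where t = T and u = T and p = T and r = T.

t → r = T → T = T
r → t = T → T = T
(r → t) → t = T → T = T
(t → r) ∨ ((r → t) → t) = T ∨ T = T
u → ((t → r) ∨ ((r → t) → t)) = T → T = T
¬(u → ((t → r) ∨ ((r → t) → t))) = ¬T = F
p → u = T → T = T
u → r = T → T = T
t → (u → r) = T → T = T
u → t = T → T = T
(t → (u → r)) → (u → t) = T → T = T
¬((t → (u → r)) → (u → t)) = ¬T = F
p → ¬((t → (u → r)) → (u → t)) = T → F = F
(p → u) ∨ (p → ¬((t → (u → r)) → (u → t))) = T ∨ F = T
¬(u → ((t → r) ∨ ((r → t) → t))) → ((p → u) ∨ (p → ¬((t → (u → r)) → (u → t)))) = F → T = T

T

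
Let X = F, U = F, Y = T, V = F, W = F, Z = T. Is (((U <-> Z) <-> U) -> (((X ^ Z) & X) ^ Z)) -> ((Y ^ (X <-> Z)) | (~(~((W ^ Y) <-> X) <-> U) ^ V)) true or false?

T

Substituting X=F, U=F, Y=T, V=F, W=F, Z=T:
U <-> Z = F <-> T = F
(U <-> Z) <-> U = F <-> F = T
X ^ Z = F ^ T = T
(X ^ Z) & X = T & F = F
((X ^ Z) & X) ^ Z = F ^ T = T
((U <-> Z) <-> U) -> (((X ^ Z) & X) ^ Z) = T -> T = T
X <-> Z = F <-> T = F
Y ^ (X <-> Z) = T ^ F = T
W ^ Y = F ^ T = T
(W ^ Y) <-> X = T <-> F = F
~((W ^ Y) <-> X) = ~F = T
~((W ^ Y) <-> X) <-> U = T <-> F = F
~(~((W ^ Y) <-> X) <-> U) = ~F = T
~(~((W ^ Y) <-> X) <-> U) ^ V = T ^ F = T
(Y ^ (X <-> Z)) | (~(~((W ^ Y) <-> X) <-> U) ^ V) = T | T = T
(((U <-> Z) <-> U) -> (((X ^ Z) & X) ^ Z)) -> ((Y ^ (X <-> Z)) | (~(~((W ^ Y) <-> X) <-> U) ^ V)) = T -> T = T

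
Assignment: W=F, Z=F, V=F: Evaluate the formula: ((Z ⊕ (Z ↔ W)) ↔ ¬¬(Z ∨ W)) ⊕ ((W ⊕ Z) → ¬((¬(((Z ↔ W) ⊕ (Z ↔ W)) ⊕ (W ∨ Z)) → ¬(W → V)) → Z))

Substituting W=F, Z=F, V=F:
Z ↔ W = F ↔ F = T
Z ⊕ (Z ↔ W) = F ⊕ T = T
Z ∨ W = F ∨ F = F
¬(Z ∨ W) = ¬F = T
¬¬(Z ∨ W) = ¬T = F
(Z ⊕ (Z ↔ W)) ↔ ¬¬(Z ∨ W) = T ↔ F = F
W ⊕ Z = F ⊕ F = F
Z ↔ W = F ↔ F = T
Z ↔ W = F ↔ F = T
(Z ↔ W) ⊕ (Z ↔ W) = T ⊕ T = F
W ∨ Z = F ∨ F = F
((Z ↔ W) ⊕ (Z ↔ W)) ⊕ (W ∨ Z) = F ⊕ F = F
¬(((Z ↔ W) ⊕ (Z ↔ W)) ⊕ (W ∨ Z)) = ¬F = T
W → V = F → F = T
¬(W → V) = ¬T = F
¬(((Z ↔ W) ⊕ (Z ↔ W)) ⊕ (W ∨ Z)) → ¬(W → V) = T → F = F
(¬(((Z ↔ W) ⊕ (Z ↔ W)) ⊕ (W ∨ Z)) → ¬(W → V)) → Z = F → F = T
¬((¬(((Z ↔ W) ⊕ (Z ↔ W)) ⊕ (W ∨ Z)) → ¬(W → V)) → Z) = ¬T = F
(W ⊕ Z) → ¬((¬(((Z ↔ W) ⊕ (Z ↔ W)) ⊕ (W ∨ Z)) → ¬(W → V)) → Z) = F → F = T
((Z ⊕ (Z ↔ W)) ↔ ¬¬(Z ∨ W)) ⊕ ((W ⊕ Z) → ¬((¬(((Z ↔ W) ⊕ (Z ↔ W)) ⊕ (W ∨ Z)) → ¬(W → V)) → Z)) = F ⊕ T = T

T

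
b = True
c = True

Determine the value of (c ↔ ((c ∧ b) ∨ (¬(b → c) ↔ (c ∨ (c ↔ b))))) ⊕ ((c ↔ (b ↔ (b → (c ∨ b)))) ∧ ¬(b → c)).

c ∧ b = True ∧ True = True
b → c = True → True = True
¬(b → c) = ¬True = False
c ↔ b = True ↔ True = True
c ∨ (c ↔ b) = True ∨ True = True
¬(b → c) ↔ (c ∨ (c ↔ b)) = False ↔ True = False
(c ∧ b) ∨ (¬(b → c) ↔ (c ∨ (c ↔ b))) = True ∨ False = True
c ↔ ((c ∧ b) ∨ (¬(b → c) ↔ (c ∨ (c ↔ b)))) = True ↔ True = True
c ∨ b = True ∨ True = True
b → (c ∨ b) = True → True = True
b ↔ (b → (c ∨ b)) = True ↔ True = True
c ↔ (b ↔ (b → (c ∨ b))) = True ↔ True = True
b → c = True → True = True
¬(b → c) = ¬True = False
(c ↔ (b ↔ (b → (c ∨ b)))) ∧ ¬(b → c) = True ∧ False = False
(c ↔ ((c ∧ b) ∨ (¬(b → c) ↔ (c ∨ (c ↔ b))))) ⊕ ((c ↔ (b ↔ (b → (c ∨ b)))) ∧ ¬(b → c)) = True ⊕ False = True

True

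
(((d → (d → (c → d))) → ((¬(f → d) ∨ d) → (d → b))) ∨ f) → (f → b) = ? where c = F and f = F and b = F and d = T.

Substituting c=F, f=F, b=F, d=T:
c → d = F → T = T
d → (c → d) = T → T = T
d → (d → (c → d)) = T → T = T
f → d = F → T = T
¬(f → d) = ¬T = F
¬(f → d) ∨ d = F ∨ T = T
d → b = T → F = F
(¬(f → d) ∨ d) → (d → b) = T → F = F
(d → (d → (c → d))) → ((¬(f → d) ∨ d) → (d → b)) = T → F = F
((d → (d → (c → d))) → ((¬(f → d) ∨ d) → (d → b))) ∨ f = F ∨ F = F
f → b = F → F = T
(((d → (d → (c → d))) → ((¬(f → d) ∨ d) → (d → b))) ∨ f) → (f → b) = F → T = T

T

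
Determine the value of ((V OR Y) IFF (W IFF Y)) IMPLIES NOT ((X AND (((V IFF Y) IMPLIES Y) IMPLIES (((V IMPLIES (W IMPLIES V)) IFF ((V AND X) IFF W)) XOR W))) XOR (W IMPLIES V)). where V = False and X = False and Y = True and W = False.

V OR Y = False OR True = True
W IFF Y = False IFF True = False
(V OR Y) IFF (W IFF Y) = True IFF False = False
V IFF Y = False IFF True = False
(V IFF Y) IMPLIES Y = False IMPLIES True = True
W IMPLIES V = False IMPLIES False = True
V IMPLIES (W IMPLIES V) = False IMPLIES True = True
V AND X = False AND False = False
(V AND X) IFF W = False IFF False = True
(V IMPLIES (W IMPLIES V)) IFF ((V AND X) IFF W) = True IFF True = True
((V IMPLIES (W IMPLIES V)) IFF ((V AND X) IFF W)) XOR W = True XOR False = True
((V IFF Y) IMPLIES Y) IMPLIES (((V IMPLIES (W IMPLIES V)) IFF ((V AND X) IFF W)) XOR W) = True IMPLIES True = True
X AND (((V IFF Y) IMPLIES Y) IMPLIES (((V IMPLIES (W IMPLIES V)) IFF ((V AND X) IFF W)) XOR W)) = False AND True = False
W IMPLIES V = False IMPLIES False = True
(X AND (((V IFF Y) IMPLIES Y) IMPLIES (((V IMPLIES (W IMPLIES V)) IFF ((V AND X) IFF W)) XOR W))) XOR (W IMPLIES V) = False XOR True = True
NOT ((X AND (((V IFF Y) IMPLIES Y) IMPLIES (((V IMPLIES (W IMPLIES V)) IFF ((V AND X) IFF W)) XOR W))) XOR (W IMPLIES V)) = NOT True = False
((V OR Y) IFF (W IFF Y)) IMPLIES NOT ((X AND (((V IFF Y) IMPLIES Y) IMPLIES (((V IMPLIES (W IMPLIES V)) IFF ((V AND X) IFF W)) XOR W))) XOR (W IMPLIES V)) = False IMPLIES False = True

True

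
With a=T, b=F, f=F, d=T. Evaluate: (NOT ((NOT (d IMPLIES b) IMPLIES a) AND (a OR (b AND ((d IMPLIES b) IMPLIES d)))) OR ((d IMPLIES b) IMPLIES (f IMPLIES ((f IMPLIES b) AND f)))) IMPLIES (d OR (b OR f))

T

d IMPLIES b = T IMPLIES F = F
NOT (d IMPLIES b) = NOT F = T
NOT (d IMPLIES b) IMPLIES a = T IMPLIES T = T
d IMPLIES b = T IMPLIES F = F
(d IMPLIES b) IMPLIES d = F IMPLIES T = T
b AND ((d IMPLIES b) IMPLIES d) = F AND T = F
a OR (b AND ((d IMPLIES b) IMPLIES d)) = T OR F = T
(NOT (d IMPLIES b) IMPLIES a) AND (a OR (b AND ((d IMPLIES b) IMPLIES d))) = T AND T = T
NOT ((NOT (d IMPLIES b) IMPLIES a) AND (a OR (b AND ((d IMPLIES b) IMPLIES d)))) = NOT T = F
d IMPLIES b = T IMPLIES F = F
f IMPLIES b = F IMPLIES F = T
(f IMPLIES b) AND f = T AND F = F
f IMPLIES ((f IMPLIES b) AND f) = F IMPLIES F = T
(d IMPLIES b) IMPLIES (f IMPLIES ((f IMPLIES b) AND f)) = F IMPLIES T = T
NOT ((NOT (d IMPLIES b) IMPLIES a) AND (a OR (b AND ((d IMPLIES b) IMPLIES d)))) OR ((d IMPLIES b) IMPLIES (f IMPLIES ((f IMPLIES b) AND f))) = F OR T = T
b OR f = F OR F = F
d OR (b OR f) = T OR F = T
(NOT ((NOT (d IMPLIES b) IMPLIES a) AND (a OR (b AND ((d IMPLIES b) IMPLIES d)))) OR ((d IMPLIES b) IMPLIES (f IMPLIES ((f IMPLIES b) AND f)))) IMPLIES (d OR (b OR f)) = T IMPLIES T = T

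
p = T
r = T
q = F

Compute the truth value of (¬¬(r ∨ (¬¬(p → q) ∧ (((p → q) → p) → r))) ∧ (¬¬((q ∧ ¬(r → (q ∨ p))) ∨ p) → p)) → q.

p → q = T → F = F
¬(p → q) = ¬F = T
¬¬(p → q) = ¬T = F
p → q = T → F = F
(p → q) → p = F → T = T
((p → q) → p) → r = T → T = T
¬¬(p → q) ∧ (((p → q) → p) → r) = F ∧ T = F
r ∨ (¬¬(p → q) ∧ (((p → q) → p) → r)) = T ∨ F = T
¬(r ∨ (¬¬(p → q) ∧ (((p → q) → p) → r))) = ¬T = F
¬¬(r ∨ (¬¬(p → q) ∧ (((p → q) → p) → r))) = ¬F = T
q ∨ p = F ∨ T = T
r → (q ∨ p) = T → T = T
¬(r → (q ∨ p)) = ¬T = F
q ∧ ¬(r → (q ∨ p)) = F ∧ F = F
(q ∧ ¬(r → (q ∨ p))) ∨ p = F ∨ T = T
¬((q ∧ ¬(r → (q ∨ p))) ∨ p) = ¬T = F
¬¬((q ∧ ¬(r → (q ∨ p))) ∨ p) = ¬F = T
¬¬((q ∧ ¬(r → (q ∨ p))) ∨ p) → p = T → T = T
¬¬(r ∨ (¬¬(p → q) ∧ (((p → q) → p) → r))) ∧ (¬¬((q ∧ ¬(r → (q ∨ p))) ∨ p) → p) = T ∧ T = T
(¬¬(r ∨ (¬¬(p → q) ∧ (((p → q) → p) → r))) ∧ (¬¬((q ∧ ¬(r → (q ∨ p))) ∨ p) → p)) → q = T → F = F

F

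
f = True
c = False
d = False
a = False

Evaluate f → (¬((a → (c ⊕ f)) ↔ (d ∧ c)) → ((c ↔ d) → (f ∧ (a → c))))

True

Substituting f=True, c=False, d=False, a=False:
c ⊕ f = False ⊕ True = True
a → (c ⊕ f) = False → True = True
d ∧ c = False ∧ False = False
(a → (c ⊕ f)) ↔ (d ∧ c) = True ↔ False = False
¬((a → (c ⊕ f)) ↔ (d ∧ c)) = ¬False = True
c ↔ d = False ↔ False = True
a → c = False → False = True
f ∧ (a → c) = True ∧ True = True
(c ↔ d) → (f ∧ (a → c)) = True → True = True
¬((a → (c ⊕ f)) ↔ (d ∧ c)) → ((c ↔ d) → (f ∧ (a → c))) = True → True = True
f → (¬((a → (c ⊕ f)) ↔ (d ∧ c)) → ((c ↔ d) → (f ∧ (a → c)))) = True → True = True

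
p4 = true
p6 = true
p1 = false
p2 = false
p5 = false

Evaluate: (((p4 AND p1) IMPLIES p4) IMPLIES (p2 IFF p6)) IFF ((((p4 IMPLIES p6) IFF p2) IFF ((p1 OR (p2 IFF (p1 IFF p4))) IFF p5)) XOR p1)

false

p4 AND p1 = true AND false = false
(p4 AND p1) IMPLIES p4 = false IMPLIES true = true
p2 IFF p6 = false IFF true = false
((p4 AND p1) IMPLIES p4) IMPLIES (p2 IFF p6) = true IMPLIES false = false
p4 IMPLIES p6 = true IMPLIES true = true
(p4 IMPLIES p6) IFF p2 = true IFF false = false
p1 IFF p4 = false IFF true = false
p2 IFF (p1 IFF p4) = false IFF false = true
p1 OR (p2 IFF (p1 IFF p4)) = false OR true = true
(p1 OR (p2 IFF (p1 IFF p4))) IFF p5 = true IFF false = false
((p4 IMPLIES p6) IFF p2) IFF ((p1 OR (p2 IFF (p1 IFF p4))) IFF p5) = false IFF false = true
(((p4 IMPLIES p6) IFF p2) IFF ((p1 OR (p2 IFF (p1 IFF p4))) IFF p5)) XOR p1 = true XOR false = true
(((p4 AND p1) IMPLIES p4) IMPLIES (p2 IFF p6)) IFF ((((p4 IMPLIES p6) IFF p2) IFF ((p1 OR (p2 IFF (p1 IFF p4))) IFF p5)) XOR p1) = false IFF true = false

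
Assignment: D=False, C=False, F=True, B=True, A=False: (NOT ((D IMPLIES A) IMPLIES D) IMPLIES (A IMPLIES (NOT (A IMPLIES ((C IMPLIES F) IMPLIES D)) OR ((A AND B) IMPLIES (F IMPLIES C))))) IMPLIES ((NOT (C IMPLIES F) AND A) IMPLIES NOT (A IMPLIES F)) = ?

D IMPLIES A = False IMPLIES False = True
(D IMPLIES A) IMPLIES D = True IMPLIES False = False
NOT ((D IMPLIES A) IMPLIES D) = NOT False = True
C IMPLIES F = False IMPLIES True = True
(C IMPLIES F) IMPLIES D = True IMPLIES False = False
A IMPLIES ((C IMPLIES F) IMPLIES D) = False IMPLIES False = True
NOT (A IMPLIES ((C IMPLIES F) IMPLIES D)) = NOT True = False
A AND B = False AND True = False
F IMPLIES C = True IMPLIES False = False
(A AND B) IMPLIES (F IMPLIES C) = False IMPLIES False = True
NOT (A IMPLIES ((C IMPLIES F) IMPLIES D)) OR ((A AND B) IMPLIES (F IMPLIES C)) = False OR True = True
A IMPLIES (NOT (A IMPLIES ((C IMPLIES F) IMPLIES D)) OR ((A AND B) IMPLIES (F IMPLIES C))) = False IMPLIES True = True
NOT ((D IMPLIES A) IMPLIES D) IMPLIES (A IMPLIES (NOT (A IMPLIES ((C IMPLIES F) IMPLIES D)) OR ((A AND B) IMPLIES (F IMPLIES C)))) = True IMPLIES True = True
C IMPLIES F = False IMPLIES True = True
NOT (C IMPLIES F) = NOT True = False
NOT (C IMPLIES F) AND A = False AND False = False
A IMPLIES F = False IMPLIES True = True
NOT (A IMPLIES F) = NOT True = False
(NOT (C IMPLIES F) AND A) IMPLIES NOT (A IMPLIES F) = False IMPLIES False = True
(NOT ((D IMPLIES A) IMPLIES D) IMPLIES (A IMPLIES (NOT (A IMPLIES ((C IMPLIES F) IMPLIES D)) OR ((A AND B) IMPLIES (F IMPLIES C))))) IMPLIES ((NOT (C IMPLIES F) AND A) IMPLIES NOT (A IMPLIES F)) = True IMPLIES True = True

True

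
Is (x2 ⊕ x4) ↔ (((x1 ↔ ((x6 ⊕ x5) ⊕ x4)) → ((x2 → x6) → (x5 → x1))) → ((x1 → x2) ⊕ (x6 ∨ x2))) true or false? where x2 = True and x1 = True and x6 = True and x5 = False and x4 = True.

x2 ⊕ x4 = True ⊕ True = False
x6 ⊕ x5 = True ⊕ False = True
(x6 ⊕ x5) ⊕ x4 = True ⊕ True = False
x1 ↔ ((x6 ⊕ x5) ⊕ x4) = True ↔ False = False
x2 → x6 = True → True = True
x5 → x1 = False → True = True
(x2 → x6) → (x5 → x1) = True → True = True
(x1 ↔ ((x6 ⊕ x5) ⊕ x4)) → ((x2 → x6) → (x5 → x1)) = False → True = True
x1 → x2 = True → True = True
x6 ∨ x2 = True ∨ True = True
(x1 → x2) ⊕ (x6 ∨ x2) = True ⊕ True = False
((x1 ↔ ((x6 ⊕ x5) ⊕ x4)) → ((x2 → x6) → (x5 → x1))) → ((x1 → x2) ⊕ (x6 ∨ x2)) = True → False = False
(x2 ⊕ x4) ↔ (((x1 ↔ ((x6 ⊕ x5) ⊕ x4)) → ((x2 → x6) → (x5 → x1))) → ((x1 → x2) ⊕ (x6 ∨ x2))) = False ↔ False = True

True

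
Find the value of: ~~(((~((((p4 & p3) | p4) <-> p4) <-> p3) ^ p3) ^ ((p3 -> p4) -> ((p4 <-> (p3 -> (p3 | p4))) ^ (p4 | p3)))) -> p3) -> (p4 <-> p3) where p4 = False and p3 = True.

False

p4 & p3 = False & True = False
(p4 & p3) | p4 = False | False = False
((p4 & p3) | p4) <-> p4 = False <-> False = True
(((p4 & p3) | p4) <-> p4) <-> p3 = True <-> True = True
~((((p4 & p3) | p4) <-> p4) <-> p3) = ~True = False
~((((p4 & p3) | p4) <-> p4) <-> p3) ^ p3 = False ^ True = True
p3 -> p4 = True -> False = False
p3 | p4 = True | False = True
p3 -> (p3 | p4) = True -> True = True
p4 <-> (p3 -> (p3 | p4)) = False <-> True = False
p4 | p3 = False | True = True
(p4 <-> (p3 -> (p3 | p4))) ^ (p4 | p3) = False ^ True = True
(p3 -> p4) -> ((p4 <-> (p3 -> (p3 | p4))) ^ (p4 | p3)) = False -> True = True
(~((((p4 & p3) | p4) <-> p4) <-> p3) ^ p3) ^ ((p3 -> p4) -> ((p4 <-> (p3 -> (p3 | p4))) ^ (p4 | p3))) = True ^ True = False
((~((((p4 & p3) | p4) <-> p4) <-> p3) ^ p3) ^ ((p3 -> p4) -> ((p4 <-> (p3 -> (p3 | p4))) ^ (p4 | p3)))) -> p3 = False -> True = True
~(((~((((p4 & p3) | p4) <-> p4) <-> p3) ^ p3) ^ ((p3 -> p4) -> ((p4 <-> (p3 -> (p3 | p4))) ^ (p4 | p3)))) -> p3) = ~True = False
~~(((~((((p4 & p3) | p4) <-> p4) <-> p3) ^ p3) ^ ((p3 -> p4) -> ((p4 <-> (p3 -> (p3 | p4))) ^ (p4 | p3)))) -> p3) = ~False = True
p4 <-> p3 = False <-> True = False
~~(((~((((p4 & p3) | p4) <-> p4) <-> p3) ^ p3) ^ ((p3 -> p4) -> ((p4 <-> (p3 -> (p3 | p4))) ^ (p4 | p3)))) -> p3) -> (p4 <-> p3) = True -> False = False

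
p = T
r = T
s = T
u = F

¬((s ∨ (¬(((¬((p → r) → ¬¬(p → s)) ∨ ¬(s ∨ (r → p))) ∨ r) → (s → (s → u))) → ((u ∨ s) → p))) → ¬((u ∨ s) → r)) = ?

T

p → r = T → T = T
p → s = T → T = T
¬(p → s) = ¬T = F
¬¬(p → s) = ¬F = T
(p → r) → ¬¬(p → s) = T → T = T
¬((p → r) → ¬¬(p → s)) = ¬T = F
r → p = T → T = T
s ∨ (r → p) = T ∨ T = T
¬(s ∨ (r → p)) = ¬T = F
¬((p → r) → ¬¬(p → s)) ∨ ¬(s ∨ (r → p)) = F ∨ F = F
(¬((p → r) → ¬¬(p → s)) ∨ ¬(s ∨ (r → p))) ∨ r = F ∨ T = T
s → u = T → F = F
s → (s → u) = T → F = F
((¬((p → r) → ¬¬(p → s)) ∨ ¬(s ∨ (r → p))) ∨ r) → (s → (s → u)) = T → F = F
¬(((¬((p → r) → ¬¬(p → s)) ∨ ¬(s ∨ (r → p))) ∨ r) → (s → (s → u))) = ¬F = T
u ∨ s = F ∨ T = T
(u ∨ s) → p = T → T = T
¬(((¬((p → r) → ¬¬(p → s)) ∨ ¬(s ∨ (r → p))) ∨ r) → (s → (s → u))) → ((u ∨ s) → p) = T → T = T
s ∨ (¬(((¬((p → r) → ¬¬(p → s)) ∨ ¬(s ∨ (r → p))) ∨ r) → (s → (s → u))) → ((u ∨ s) → p)) = T ∨ T = T
u ∨ s = F ∨ T = T
(u ∨ s) → r = T → T = T
¬((u ∨ s) → r) = ¬T = F
(s ∨ (¬(((¬((p → r) → ¬¬(p → s)) ∨ ¬(s ∨ (r → p))) ∨ r) → (s → (s → u))) → ((u ∨ s) → p))) → ¬((u ∨ s) → r) = T → F = F
¬((s ∨ (¬(((¬((p → r) → ¬¬(p → s)) ∨ ¬(s ∨ (r → p))) ∨ r) → (s → (s → u))) → ((u ∨ s) → p))) → ¬((u ∨ s) → r)) = ¬F = T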